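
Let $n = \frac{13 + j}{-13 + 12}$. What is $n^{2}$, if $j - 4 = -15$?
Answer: $4$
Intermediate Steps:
$j = -11$ ($j = 4 - 15 = -11$)
$n = -2$ ($n = \frac{13 - 11}{-13 + 12} = \frac{2}{-1} = 2 \left(-1\right) = -2$)
$n^{2} = \left(-2\right)^{2} = 4$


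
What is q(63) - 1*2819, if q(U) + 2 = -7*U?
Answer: -3262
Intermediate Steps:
q(U) = -2 - 7*U
q(63) - 1*2819 = (-2 - 7*63) - 1*2819 = (-2 - 441) - 2819 = -443 - 2819 = -3262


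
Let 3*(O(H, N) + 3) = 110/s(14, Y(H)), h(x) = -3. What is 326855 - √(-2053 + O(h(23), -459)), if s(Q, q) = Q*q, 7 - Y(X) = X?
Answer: 326855 - I*√3626322/42 ≈ 3.2686e+5 - 45.34*I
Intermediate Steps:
Y(X) = 7 - X
O(H, N) = -3 + 110/(3*(98 - 14*H)) (O(H, N) = -3 + (110/((14*(7 - H))))/3 = -3 + (110/(98 - 14*H))/3 = -3 + 110/(3*(98 - 14*H)))
326855 - √(-2053 + O(h(23), -459)) = 326855 - √(-2053 + (386 - 63*(-3))/(21*(-7 - 3))) = 326855 - √(-2053 + (1/21)*(386 + 189)/(-10)) = 326855 - √(-2053 + (1/21)*(-⅒)*575) = 326855 - √(-2053 - 115/42) = 326855 - √(-86341/42) = 326855 - I*√3626322/42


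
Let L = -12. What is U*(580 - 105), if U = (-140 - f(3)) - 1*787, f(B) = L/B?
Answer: -438425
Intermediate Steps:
f(B) = -12/B
U = -923 (U = (-140 - (-12)/3) - 1*787 = (-140 - (-12)/3) - 787 = (-140 - 1*(-4)) - 787 = (-140 + 4) - 787 = -136 - 787 = -923)
U*(580 - 105) = -923*(580 - 105) = -923*475 = -438425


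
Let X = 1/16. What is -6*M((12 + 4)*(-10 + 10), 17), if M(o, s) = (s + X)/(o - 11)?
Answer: 819/88 ≈ 9.3068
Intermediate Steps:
X = 1/16 ≈ 0.062500
M(o, s) = (1/16 + s)/(-11 + o) (M(o, s) = (s + 1/16)/(o - 11) = (1/16 + s)/(-11 + o))
-6*M((12 + 4)*(-10 + 10), 17) = -6*(1/16 + 17)/(-11 + (12 + 4)*(-10 + 10)) = -6*273/((-11 + 16*0)*16) = -6*273/((-11 + 0)*16) = -6*273/((-11)*16) = -(-6)*273/(11*16) = -6*(-273/176) = 819/88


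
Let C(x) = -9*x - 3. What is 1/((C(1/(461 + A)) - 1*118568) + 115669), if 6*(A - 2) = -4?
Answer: -1387/4025101 ≈ -0.00034459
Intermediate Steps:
A = 4/3 (A = 2 + (1/6)*(-4) = 2 - 2/3 = 4/3 ≈ 1.3333)
C(x) = -3 - 9*x
1/((C(1/(461 + A)) - 1*118568) + 115669) = 1/(((-3 - 9/(461 + 4/3)) - 1*118568) + 115669) = 1/(((-3 - 9/1387/3) - 118568) + 115669) = 1/(((-3 - 9*3/1387) - 118568) + 115669) = 1/(((-3 - 27/1387) - 118568) + 115669) = 1/((-4188/1387 - 118568) + 115669) = 1/(-164458004/1387 + 115669) = 1/(-4025101/1387) = -1387/4025101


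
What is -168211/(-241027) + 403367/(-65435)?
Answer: -86215451124/15771601745 ≈ -5.4665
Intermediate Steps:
-168211/(-241027) + 403367/(-65435) = -168211*(-1/241027) + 403367*(-1/65435) = 168211/241027 - 403367/65435 = -86215451124/15771601745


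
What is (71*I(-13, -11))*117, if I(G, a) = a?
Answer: -91377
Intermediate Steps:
(71*I(-13, -11))*117 = (71*(-11))*117 = -781*117 = -91377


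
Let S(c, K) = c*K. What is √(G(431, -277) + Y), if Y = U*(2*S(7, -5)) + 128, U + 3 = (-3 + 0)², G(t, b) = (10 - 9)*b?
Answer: I*√569 ≈ 23.854*I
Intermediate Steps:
S(c, K) = K*c
G(t, b) = b (G(t, b) = 1*b = b)
U = 6 (U = -3 + (-3 + 0)² = -3 + (-3)² = -3 + 9 = 6)
Y = -292 (Y = 6*(2*(-5*7)) + 128 = 6*(2*(-35)) + 128 = 6*(-70) + 128 = -420 + 128 = -292)
√(G(431, -277) + Y) = √(-277 - 292) = √(-569) = I*√569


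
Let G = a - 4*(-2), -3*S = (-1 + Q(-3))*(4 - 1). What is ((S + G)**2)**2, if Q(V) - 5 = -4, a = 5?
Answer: 28561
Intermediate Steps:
Q(V) = 1 (Q(V) = 5 - 4 = 1)
S = 0 (S = -(-1 + 1)*(4 - 1)/3 = -0*3 = -1/3*0 = 0)
G = 13 (G = 5 - 4*(-2) = 5 + 8 = 13)
((S + G)**2)**2 = ((0 + 13)**2)**2 = (13**2)**2 = 169**2 = 28561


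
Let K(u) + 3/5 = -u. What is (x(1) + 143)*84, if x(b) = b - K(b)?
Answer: 61152/5 ≈ 12230.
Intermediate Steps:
K(u) = -⅗ - u
x(b) = ⅗ + 2*b (x(b) = b - (-⅗ - b) = b + (⅗ + b) = ⅗ + 2*b)
(x(1) + 143)*84 = ((⅗ + 2*1) + 143)*84 = ((⅗ + 2) + 143)*84 = (13/5 + 143)*84 = (728/5)*84 = 61152/5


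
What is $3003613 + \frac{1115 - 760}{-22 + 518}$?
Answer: $\frac{1489792403}{496} \approx 3.0036 \cdot 10^{6}$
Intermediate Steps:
$3003613 + \frac{1115 - 760}{-22 + 518} = 3003613 + \frac{1}{496} \cdot 355 = 3003613 + \frac{355}{496} = \frac{1489792403}{496}$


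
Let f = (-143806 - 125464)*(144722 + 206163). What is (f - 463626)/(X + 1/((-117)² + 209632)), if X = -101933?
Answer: 5275024449584974/5690944873 ≈ 9.2692e+5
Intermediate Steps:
f = -94482803950 (f = -269270*350885 = -94482803950)
(f - 463626)/(X + 1/((-117)² + 209632)) = (-94482803950 - 463626)/(-101933 + 1/((-117)² + 209632)) = -94483267576/(-101933 + 1/(13689 + 209632)) = -94483267576/(-101933 + 1/223321) = -94483267576/(-22763779492/223321) = -94483267576*(-223321/22763779492) = 5275024449584974/5690944873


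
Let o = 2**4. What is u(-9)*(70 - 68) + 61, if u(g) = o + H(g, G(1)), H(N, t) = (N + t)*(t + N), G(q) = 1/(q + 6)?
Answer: 12245/49 ≈ 249.90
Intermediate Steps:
G(q) = 1/(6 + q)
H(N, t) = (N + t)**2 (H(N, t) = (N + t)*(N + t) = (N + t)**2)
o = 16
u(g) = 16 + (1/7 + g)**2 (u(g) = 16 + (g + 1/(6 + 1))**2 = 16 + (g + 1/7)**2 = 16 + (1/7 + g)**2)
u(-9)*(70 - 68) + 61 = (16 + (1 + 7*(-9))**2/49)*(70 - 68) + 61 = (16 + (1 - 63)**2/49)*2 + 61 = (16 + (1/49)*(-62)**2)*2 + 61 = (16 + (1/49)*3844)*2 + 61 = (16 + 3844/49)*2 + 61 = (4628/49)*2 + 61 = 9256/49 + 61 = 12245/49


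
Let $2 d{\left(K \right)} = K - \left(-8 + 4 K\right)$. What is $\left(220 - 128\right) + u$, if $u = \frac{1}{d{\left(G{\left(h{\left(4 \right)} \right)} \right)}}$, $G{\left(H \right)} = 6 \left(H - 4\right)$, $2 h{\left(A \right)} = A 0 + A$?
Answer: $\frac{2025}{22} \approx 92.045$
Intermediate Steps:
$h{\left(A \right)} = \frac{A}{2}$ ($h{\left(A \right)} = \frac{A 0 + A}{2} = \frac{0 + A}{2} = \frac{A}{2}$)
$G{\left(H \right)} = -24 + 6 H$ ($G{\left(H \right)} = 6 \left(-4 + H\right) = -24 + 6 H$)
$d{\left(K \right)} = 4 - \frac{3 K}{2}$ ($d{\left(K \right)} = \frac{K - \left(-8 + 4 K\right)}{2} = \frac{8 - 3 K}{2} = 4 - \frac{3 K}{2}$)
$u = \frac{1}{22}$ ($u = \frac{1}{4 - \frac{3 \left(-24 + 6 \cdot \frac{1}{2} \cdot 4\right)}{2}} = \frac{1}{4 - \frac{3 \left(-24 + 6 \cdot 2\right)}{2}} = \frac{1}{4 - \frac{3 \left(-24 + 12\right)}{2}} = \frac{1}{4 - -18} = \frac{1}{4 + 18} = \frac{1}{22} \approx 0.045455$)
$\left(220 - 128\right) + u = \left(220 - 128\right) + \frac{1}{22} = 92 + \frac{1}{22} = \frac{2025}{22}$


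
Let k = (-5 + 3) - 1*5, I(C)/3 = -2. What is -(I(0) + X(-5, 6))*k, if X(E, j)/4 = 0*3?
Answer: -42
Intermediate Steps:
I(C) = -6 (I(C) = 3*(-2) = -6)
X(E, j) = 0 (X(E, j) = 4*(0*3) = 4*0 = 0)
k = -7 (k = -2 - 5 = -7)
-(I(0) + X(-5, 6))*k = -(-6 + 0)*(-7) = -(-6)*(-7) = -1*42 = -42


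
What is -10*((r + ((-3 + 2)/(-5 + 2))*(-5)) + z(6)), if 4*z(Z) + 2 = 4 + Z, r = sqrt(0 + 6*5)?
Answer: -10/3 - 10*sqrt(30) ≈ -58.106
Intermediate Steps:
r = sqrt(30) (r = sqrt(0 + 30) = sqrt(30) ≈ 5.4772)
z(Z) = 1/2 + Z/4 (z(Z) = -1/2 + (4 + Z)/4 = -1/2 + (1 + Z/4) = 1/2 + Z/4)
-10*((r + ((-3 + 2)/(-5 + 2))*(-5)) + z(6)) = -10*((sqrt(30) + ((-3 + 2)/(-5 + 2))*(-5)) + (1/2 + (1/4)*6)) = -10*((sqrt(30) - 1/(-3)*(-5)) + (1/2 + 3/2)) = -10*((sqrt(30) - 1*(-1/3)*(-5)) + 2) = -10*((sqrt(30) + (1/3)*(-5)) + 2) = -10*((sqrt(30) - 5/3) + 2) = -10*((-5/3 + sqrt(30)) + 2) = -10*(1/3 + sqrt(30)) = -10/3 - 10*sqrt(30)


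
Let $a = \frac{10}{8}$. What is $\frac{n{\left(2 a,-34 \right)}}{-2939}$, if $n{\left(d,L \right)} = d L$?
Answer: $\frac{85}{2939} \approx 0.028921$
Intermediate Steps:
$a = \frac{5}{4}$ ($a = 10 \cdot \frac{1}{8} = \frac{5}{4} \approx 1.25$)
$n{\left(d,L \right)} = L d$
$\frac{n{\left(2 a,-34 \right)}}{-2939} = \frac{\left(-34\right) 2 \cdot \frac{5}{4}}{-2939} = \left(-34\right) \frac{5}{2} \left(- \frac{1}{2939}\right) = \left(-85\right) \left(- \frac{1}{2939}\right) = \frac{85}{2939}$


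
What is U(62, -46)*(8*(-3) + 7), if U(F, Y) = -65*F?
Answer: 68510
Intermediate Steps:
U(62, -46)*(8*(-3) + 7) = (-65*62)*(8*(-3) + 7) = -4030*(-24 + 7) = -4030*(-17) = 68510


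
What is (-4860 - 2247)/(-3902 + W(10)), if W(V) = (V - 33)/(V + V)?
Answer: 47380/26021 ≈ 1.8208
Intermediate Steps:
W(V) = (-33 + V)/(2*V) (W(V) = (-33 + V)/((2*V)) = (-33 + V)*(1/(2*V)) = (-33 + V)/(2*V))
(-4860 - 2247)/(-3902 + W(10)) = (-4860 - 2247)/(-3902 + (½)*(-33 + 10)/10) = -7107/(-3902 + (½)*(⅒)*(-23)) = -7107/(-3902 - 23/20) = -7107/(-78063/20) = -7107*(-20/78063) = 47380/26021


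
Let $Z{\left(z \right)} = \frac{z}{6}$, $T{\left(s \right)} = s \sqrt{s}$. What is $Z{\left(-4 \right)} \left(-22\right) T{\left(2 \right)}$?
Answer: $\frac{88 \sqrt{2}}{3} \approx 41.484$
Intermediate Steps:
$T{\left(s \right)} = s^{\frac{3}{2}}$
$Z{\left(z \right)} = \frac{z}{6}$ ($Z{\left(z \right)} = z \frac{1}{6} = \frac{z}{6}$)
$Z{\left(-4 \right)} \left(-22\right) T{\left(2 \right)} = \frac{1}{6} \left(-4\right) \left(-22\right) 2^{\frac{3}{2}} = \left(- \frac{2}{3}\right) \left(-22\right) 2 \sqrt{2} = \frac{44 \cdot 2 \sqrt{2}}{3} = \frac{88 \sqrt{2}}{3}$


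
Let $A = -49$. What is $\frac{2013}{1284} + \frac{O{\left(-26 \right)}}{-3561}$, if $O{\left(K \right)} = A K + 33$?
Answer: $\frac{1830035}{1524108} \approx 1.2007$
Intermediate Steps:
$O{\left(K \right)} = 33 - 49 K$ ($O{\left(K \right)} = - 49 K + 33 = 33 - 49 K$)
$\frac{2013}{1284} + \frac{O{\left(-26 \right)}}{-3561} = \frac{2013}{1284} + \frac{33 - -1274}{-3561} = 2013 \cdot \frac{1}{1284} + \left(33 + 1274\right) \left(- \frac{1}{3561}\right) = \frac{671}{428} + 1307 \left(- \frac{1}{3561}\right) = \frac{671}{428} - \frac{1307}{3561} = \frac{1830035}{1524108}$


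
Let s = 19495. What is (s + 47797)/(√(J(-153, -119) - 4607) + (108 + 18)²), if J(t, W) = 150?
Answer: 1068327792/252051833 - 67292*I*√4457/252051833 ≈ 4.2385 - 0.017824*I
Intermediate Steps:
(s + 47797)/(√(J(-153, -119) - 4607) + (108 + 18)²) = (19495 + 47797)/(√(150 - 4607) + (108 + 18)²) = 67292/(√(-4457) + 126²) = 67292/(I*√4457 + 15876) = 67292/(15876 + I*√4457)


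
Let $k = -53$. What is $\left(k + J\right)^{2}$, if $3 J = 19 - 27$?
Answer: $\frac{27889}{9} \approx 3098.8$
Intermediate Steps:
$J = - \frac{8}{3}$ ($J = \frac{19 - 27}{3} = \frac{1}{3} \left(-8\right) = - \frac{8}{3} \approx -2.6667$)
$\left(k + J\right)^{2} = \left(-53 - \frac{8}{3}\right)^{2} = \left(- \frac{167}{3}\right)^{2} = \frac{27889}{9}$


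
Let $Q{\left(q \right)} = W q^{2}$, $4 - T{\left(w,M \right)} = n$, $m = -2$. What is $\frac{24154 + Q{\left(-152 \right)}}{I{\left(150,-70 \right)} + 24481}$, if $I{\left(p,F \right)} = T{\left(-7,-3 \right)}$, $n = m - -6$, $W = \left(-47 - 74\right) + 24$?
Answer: $- \frac{2216934}{24481} \approx -90.557$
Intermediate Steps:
$W = -97$ ($W = -121 + 24 = -97$)
$n = 4$ ($n = -2 - -6 = -2 + 6 = 4$)
$T{\left(w,M \right)} = 0$ ($T{\left(w,M \right)} = 4 - 4 = 0$)
$I{\left(p,F \right)} = 0$
$Q{\left(q \right)} = - 97 q^{2}$
$\frac{24154 + Q{\left(-152 \right)}}{I{\left(150,-70 \right)} + 24481} = \frac{24154 - 97 \left(-152\right)^{2}}{0 + 24481} = \frac{24154 - 2241088}{24481} = \left(24154 - 2241088\right) \frac{1}{24481} = \left(-2216934\right) \frac{1}{24481} = - \frac{2216934}{24481}$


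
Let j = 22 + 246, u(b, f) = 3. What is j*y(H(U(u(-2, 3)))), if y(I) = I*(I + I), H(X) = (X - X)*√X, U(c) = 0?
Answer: 0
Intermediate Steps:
j = 268
H(X) = 0 (H(X) = 0*√X = 0)
y(I) = 2*I² (y(I) = I*(2*I) = 2*I²)
j*y(H(U(u(-2, 3)))) = 268*(2*0²) = 268*(2*0) = 268*0 = 0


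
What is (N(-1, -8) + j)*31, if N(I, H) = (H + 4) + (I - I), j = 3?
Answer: -31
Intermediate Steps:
N(I, H) = 4 + H (N(I, H) = (4 + H) + 0 = 4 + H)
(N(-1, -8) + j)*31 = ((4 - 8) + 3)*31 = (-4 + 3)*31 = -1*31 = -31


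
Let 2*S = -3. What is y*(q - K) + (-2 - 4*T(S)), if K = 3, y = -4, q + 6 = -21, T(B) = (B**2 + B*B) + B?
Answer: 106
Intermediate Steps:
S = -3/2 (S = (1/2)*(-3) = -3/2 ≈ -1.5000)
T(B) = B + 2*B**2 (T(B) = (B**2 + B**2) + B = 2*B**2 + B = B + 2*B**2)
q = -27 (q = -6 - 21 = -27)
y*(q - K) + (-2 - 4*T(S)) = -4*(-27 - 1*3) + (-2 - (-6)*(1 + 2*(-3/2))) = -4*(-27 - 3) + (-2 - (-6)*(1 - 3)) = -4*(-30) + (-2 - (-6)*(-2)) = 120 + (-2 - 4*3) = 120 + (-2 - 12) = 120 - 14 = 106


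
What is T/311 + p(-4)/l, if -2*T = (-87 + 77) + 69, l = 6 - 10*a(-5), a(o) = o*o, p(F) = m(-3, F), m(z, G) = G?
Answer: -2977/37942 ≈ -0.078462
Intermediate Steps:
p(F) = F
a(o) = o²
l = -244 (l = 6 - 10*(-5)² = 6 - 10*25 = 6 - 250 = -244)
T = -59/2 (T = -((-87 + 77) + 69)/2 = -(-10 + 69)/2 = -½*59 = -59/2 ≈ -29.500)
T/311 + p(-4)/l = -59/2/311 - 4/(-244) = -59/2*1/311 - 4*(-1/244) = -59/622 + 1/61 = -2977/37942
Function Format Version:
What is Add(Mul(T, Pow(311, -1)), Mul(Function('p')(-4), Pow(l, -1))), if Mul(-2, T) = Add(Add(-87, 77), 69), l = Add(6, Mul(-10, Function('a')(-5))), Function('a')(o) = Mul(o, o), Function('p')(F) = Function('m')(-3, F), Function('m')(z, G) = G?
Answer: Rational(-2977, 37942) ≈ -0.078462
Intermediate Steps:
Function('p')(F) = F
Function('a')(o) = Pow(o, 2)
l = -244 (l = Add(6, Mul(-10, Pow(-5, 2))) = Add(6, Mul(-10, 25)) = Add(6, -250) = -244)
T = Rational(-59, 2) (T = Mul(Rational(-1, 2), Add(Add(-87, 77), 69)) = Mul(Rational(-1, 2), Add(-10, 69)) = Mul(Rational(-1, 2), 59) = Rational(-59, 2) ≈ -29.500)
Add(Mul(T, Pow(311, -1)), Mul(Function('p')(-4), Pow(l, -1))) = Add(Mul(Rational(-59, 2), Pow(311, -1)), Mul(-4, Pow(-244, -1))) = Add(Mul(Rational(-59, 2), Rational(1, 311)), Mul(-4, Rational(-1, 244))) = Add(Rational(-59, 622), Rational(1, 61)) = Rational(-2977, 37942)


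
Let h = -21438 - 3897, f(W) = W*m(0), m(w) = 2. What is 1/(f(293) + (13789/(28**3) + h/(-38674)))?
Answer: 424485824/249293407717 ≈ 0.0017028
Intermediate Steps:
f(W) = 2*W (f(W) = W*2 = 2*W)
h = -25335
1/(f(293) + (13789/(28**3) + h/(-38674))) = 1/(2*293 + (13789/(28**3) - 25335/(-38674))) = 1/(586 + (13789/21952 - 25335*(-1/38674))) = 1/(586 + (13789*(1/21952) + 25335/38674)) = 1/(586 + (13789/21952 + 25335/38674)) = 1/(586 + 544714853/424485824) = 1/(249293407717/424485824) = 424485824/249293407717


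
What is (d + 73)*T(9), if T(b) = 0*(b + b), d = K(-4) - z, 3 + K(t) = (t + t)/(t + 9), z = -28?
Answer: 0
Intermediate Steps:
K(t) = -3 + 2*t/(9 + t) (K(t) = -3 + (t + t)/(t + 9) = -3 + (2*t)/(9 + t) = -3 + 2*t/(9 + t))
d = 117/5 (d = (-27 - 1*(-4))/(9 - 4) - 1*(-28) = (-27 + 4)/5 + 28 = (⅕)*(-23) + 28 = -23/5 + 28 = 117/5 ≈ 23.400)
T(b) = 0 (T(b) = 0*(2*b) = 0)
(d + 73)*T(9) = (117/5 + 73)*0 = (482/5)*0 = 0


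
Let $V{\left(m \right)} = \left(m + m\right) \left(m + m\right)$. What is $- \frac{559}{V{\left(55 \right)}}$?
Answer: $- \frac{559}{12100} \approx -0.046198$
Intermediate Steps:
$V{\left(m \right)} = 4 m^{2}$ ($V{\left(m \right)} = 2 m 2 m = 4 m^{2}$)
$- \frac{559}{V{\left(55 \right)}} = - \frac{559}{4 \cdot 55^{2}} = - \frac{559}{4 \cdot 3025} = - \frac{559}{12100}$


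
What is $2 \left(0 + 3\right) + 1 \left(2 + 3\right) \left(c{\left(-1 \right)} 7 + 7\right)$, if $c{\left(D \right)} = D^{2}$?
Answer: $76$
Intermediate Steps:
$2 \left(0 + 3\right) + 1 \left(2 + 3\right) \left(c{\left(-1 \right)} 7 + 7\right) = 2 \left(0 + 3\right) + 1 \left(2 + 3\right) \left(\left(-1\right)^{2} \cdot 7 + 7\right) = 2 \cdot 3 + 1 \cdot 5 \left(1 \cdot 7 + 7\right) = 6 + 5 \left(7 + 7\right) = 6 + 5 \cdot 14 = 6 + 70 = 76$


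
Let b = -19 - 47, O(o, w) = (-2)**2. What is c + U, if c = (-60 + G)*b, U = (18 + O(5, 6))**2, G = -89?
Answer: 10318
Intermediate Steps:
O(o, w) = 4
b = -66
U = 484 (U = (18 + 4)**2 = 22**2 = 484)
c = 9834 (c = (-60 - 89)*(-66) = -149*(-66) = 9834)
c + U = 9834 + 484 = 10318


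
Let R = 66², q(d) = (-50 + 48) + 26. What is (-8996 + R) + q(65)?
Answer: -4616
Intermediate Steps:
q(d) = 24 (q(d) = -2 + 26 = 24)
R = 4356
(-8996 + R) + q(65) = (-8996 + 4356) + 24 = -4640 + 24 = -4616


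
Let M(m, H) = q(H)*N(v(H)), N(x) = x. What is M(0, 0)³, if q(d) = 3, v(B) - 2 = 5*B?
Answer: 216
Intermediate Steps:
v(B) = 2 + 5*B
M(m, H) = 6 + 15*H (M(m, H) = 3*(2 + 5*H) = 6 + 15*H)
M(0, 0)³ = (6 + 15*0)³ = (6 + 0)³ = 6³ = 216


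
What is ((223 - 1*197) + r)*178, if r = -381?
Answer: -63190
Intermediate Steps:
((223 - 1*197) + r)*178 = ((223 - 1*197) - 381)*178 = ((223 - 197) - 381)*178 = (26 - 381)*178 = -355*178 = -63190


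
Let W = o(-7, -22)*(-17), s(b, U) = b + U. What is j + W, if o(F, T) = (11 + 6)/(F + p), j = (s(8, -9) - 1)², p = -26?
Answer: 421/33 ≈ 12.758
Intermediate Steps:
s(b, U) = U + b
j = 4 (j = ((-9 + 8) - 1)² = (-1 - 1)² = (-2)² = 4)
o(F, T) = 17/(-26 + F) (o(F, T) = (11 + 6)/(F - 26) = 17/(-26 + F))
W = 289/33 (W = (17/(-26 - 7))*(-17) = (17/(-33))*(-17) = (17*(-1/33))*(-17) = -17/33*(-17) = 289/33 ≈ 8.7576)
j + W = 4 + 289/33 = 421/33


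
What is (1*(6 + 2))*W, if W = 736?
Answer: 5888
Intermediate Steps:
(1*(6 + 2))*W = (1*(6 + 2))*736 = (1*8)*736 = 8*736 = 5888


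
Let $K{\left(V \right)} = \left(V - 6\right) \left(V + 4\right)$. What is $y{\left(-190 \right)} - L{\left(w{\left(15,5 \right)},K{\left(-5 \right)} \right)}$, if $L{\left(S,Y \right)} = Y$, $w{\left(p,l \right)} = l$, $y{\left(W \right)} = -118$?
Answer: $-129$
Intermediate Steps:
$K{\left(V \right)} = \left(-6 + V\right) \left(4 + V\right)$
$y{\left(-190 \right)} - L{\left(w{\left(15,5 \right)},K{\left(-5 \right)} \right)} = -118 - \left(-24 + \left(-5\right)^{2} - -10\right) = -118 - \left(-24 + 25 + 10\right) = -118 - 11 = -129$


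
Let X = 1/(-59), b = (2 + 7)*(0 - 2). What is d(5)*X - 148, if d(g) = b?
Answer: -8714/59 ≈ -147.69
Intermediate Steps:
b = -18 (b = 9*(-2) = -18)
d(g) = -18
X = -1/59 ≈ -0.016949
d(5)*X - 148 = -18*(-1/59) - 148 = 18/59 - 148 = -8714/59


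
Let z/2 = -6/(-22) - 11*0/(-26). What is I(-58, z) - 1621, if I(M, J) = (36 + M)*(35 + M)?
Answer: -1115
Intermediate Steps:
z = 6/11 (z = 2*(-6/(-22) - 11*0/(-26)) = 2*(-6*(-1/22) + 0*(-1/26)) = 2*(3/11 + 0) = 2*(3/11) = 6/11 ≈ 0.54545)
I(M, J) = (35 + M)*(36 + M)
I(-58, z) - 1621 = (1260 + (-58)² + 71*(-58)) - 1621 = (1260 + 3364 - 4118) - 1621 = 506 - 1621 = -1115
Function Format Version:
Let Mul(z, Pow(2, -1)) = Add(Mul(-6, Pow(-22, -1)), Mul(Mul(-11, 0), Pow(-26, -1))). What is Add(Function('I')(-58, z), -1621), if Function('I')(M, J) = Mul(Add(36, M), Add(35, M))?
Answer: -1115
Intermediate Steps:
z = Rational(6, 11) (z = Mul(2, Add(Mul(-6, Pow(-22, -1)), Mul(Mul(-11, 0), Pow(-26, -1)))) = Mul(2, Add(Mul(-6, Rational(-1, 22)), Mul(0, Rational(-1, 26)))) = Mul(2, Add(Rational(3, 11), 0)) = Mul(2, Rational(3, 11)) = Rational(6, 11) ≈ 0.54545)
Function('I')(M, J) = Mul(Add(35, M), Add(36, M))
Add(Function('I')(-58, z), -1621) = Add(Add(1260, Pow(-58, 2), Mul(71, -58)), -1621) = Add(Add(1260, 3364, -4118), -1621) = Add(506, -1621) = -1115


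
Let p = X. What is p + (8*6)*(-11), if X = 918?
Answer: 390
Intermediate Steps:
p = 918
p + (8*6)*(-11) = 918 + (8*6)*(-11) = 918 + 48*(-11) = 918 - 528 = 390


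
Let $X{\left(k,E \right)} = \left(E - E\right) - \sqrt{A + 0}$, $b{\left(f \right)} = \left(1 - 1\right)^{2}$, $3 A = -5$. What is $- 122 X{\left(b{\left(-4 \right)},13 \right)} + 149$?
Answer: $149 + \frac{122 i \sqrt{15}}{3} \approx 149.0 + 157.5 i$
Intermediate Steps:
$A = - \frac{5}{3}$ ($A = \frac{1}{3} \left(-5\right) = - \frac{5}{3} \approx -1.6667$)
$b{\left(f \right)} = 0$ ($b{\left(f \right)} = 0^{2} = 0$)
$X{\left(k,E \right)} = - \frac{i \sqrt{15}}{3}$ ($X{\left(k,E \right)} = \left(E - E\right) - \sqrt{- \frac{5}{3} + 0} = 0 - \sqrt{- \frac{5}{3}} = 0 - \frac{i \sqrt{15}}{3} = - \frac{i \sqrt{15}}{3}$)
$- 122 X{\left(b{\left(-4 \right)},13 \right)} + 149 = - 122 \left(- \frac{i \sqrt{15}}{3}\right) + 149 = \frac{122 i \sqrt{15}}{3} + 149 = 149 + \frac{122 i \sqrt{15}}{3}$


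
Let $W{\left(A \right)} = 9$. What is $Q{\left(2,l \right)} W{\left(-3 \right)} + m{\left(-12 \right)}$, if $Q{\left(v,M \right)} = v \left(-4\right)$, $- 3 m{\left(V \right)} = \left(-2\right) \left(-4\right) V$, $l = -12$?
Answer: $-40$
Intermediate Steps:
$m{\left(V \right)} = - \frac{8 V}{3}$ ($m{\left(V \right)} = - \frac{\left(-2\right) \left(-4\right) V}{3} = - \frac{8 V}{3}$)
$Q{\left(v,M \right)} = - 4 v$
$Q{\left(2,l \right)} W{\left(-3 \right)} + m{\left(-12 \right)} = \left(-4\right) 2 \cdot 9 - -32 = \left(-8\right) 9 + 32 = -72 + 32 = -40$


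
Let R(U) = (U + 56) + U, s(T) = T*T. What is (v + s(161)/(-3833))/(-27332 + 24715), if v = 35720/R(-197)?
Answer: 72838029/1695232409 ≈ 0.042966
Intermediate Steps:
s(T) = T²
R(U) = 56 + 2*U (R(U) = (56 + U) + U = 56 + 2*U)
v = -17860/169 (v = 35720/(56 + 2*(-197)) = 35720/(56 - 394) = 35720/(-338) = 35720*(-1/338) = -17860/169 ≈ -105.68)
(v + s(161)/(-3833))/(-27332 + 24715) = (-17860/169 + 161²/(-3833))/(-27332 + 24715) = (-17860/169 + 25921*(-1/3833))/(-2617) = (-17860/169 - 25921/3833)*(-1/2617) = -72838029/647777*(-1/2617) = 72838029/1695232409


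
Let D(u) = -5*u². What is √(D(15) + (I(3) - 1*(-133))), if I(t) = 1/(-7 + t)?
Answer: 63*I/2 ≈ 31.5*I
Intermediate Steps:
√(D(15) + (I(3) - 1*(-133))) = √(-5*15² + (1/(-7 + 3) - 1*(-133))) = √(-5*225 + (1/(-4) + 133)) = √(-1125 + (-¼ + 133)) = √(-1125 + 531/4) = √(-3969/4) = 63*I/2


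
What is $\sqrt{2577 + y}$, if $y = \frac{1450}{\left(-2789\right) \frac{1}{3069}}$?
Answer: $\frac{\sqrt{7634059167}}{2789} \approx 31.328$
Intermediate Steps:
$y = - \frac{4450050}{2789}$ ($y = \frac{1450}{\left(-2789\right) \frac{1}{3069}} = \frac{1450}{- \frac{2789}{3069}} = 1450 \left(- \frac{3069}{2789}\right) = - \frac{4450050}{2789} \approx -1595.6$)
$\sqrt{2577 + y} = \sqrt{2577 - \frac{4450050}{2789}} = \sqrt{\frac{2737203}{2789}} = \frac{\sqrt{7634059167}}{2789}$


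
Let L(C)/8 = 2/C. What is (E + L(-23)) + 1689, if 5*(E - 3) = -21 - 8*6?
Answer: 192913/115 ≈ 1677.5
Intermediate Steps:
L(C) = 16/C (L(C) = 8*(2/C) = 16/C)
E = -54/5 (E = 3 + (-21 - 8*6)/5 = 3 + (-21 - 48)/5 = 3 + (1/5)*(-69) = 3 - 69/5 = -54/5 ≈ -10.800)
(E + L(-23)) + 1689 = (-54/5 + 16/(-23)) + 1689 = (-54/5 + 16*(-1/23)) + 1689 = (-54/5 - 16/23) + 1689 = -1322/115 + 1689 = 192913/115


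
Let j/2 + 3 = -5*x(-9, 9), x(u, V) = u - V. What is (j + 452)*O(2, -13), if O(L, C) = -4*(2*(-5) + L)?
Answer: 20032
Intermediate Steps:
j = 174 (j = -6 + 2*(-5*(-9 - 1*9)) = -6 + 2*(-5*(-9 - 9)) = -6 + 2*(-5*(-18)) = -6 + 2*90 = -6 + 180 = 174)
O(L, C) = 40 - 4*L (O(L, C) = -4*(-10 + L) = 40 - 4*L)
(j + 452)*O(2, -13) = (174 + 452)*(40 - 4*2) = 626*(40 - 8) = 626*32 = 20032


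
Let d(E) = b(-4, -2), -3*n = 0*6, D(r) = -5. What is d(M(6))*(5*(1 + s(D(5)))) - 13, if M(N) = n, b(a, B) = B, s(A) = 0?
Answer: -23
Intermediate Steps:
n = 0 (n = -0*6 = -⅓*0 = 0)
M(N) = 0
d(E) = -2
d(M(6))*(5*(1 + s(D(5)))) - 13 = -10*(1 + 0) - 13 = -10 - 13 = -23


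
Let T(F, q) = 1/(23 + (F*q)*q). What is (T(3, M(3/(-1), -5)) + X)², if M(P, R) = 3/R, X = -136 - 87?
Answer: 18015276841/362404 ≈ 49711.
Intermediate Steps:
X = -223
T(F, q) = 1/(23 + F*q²)
(T(3, M(3/(-1), -5)) + X)² = (1/(23 + 3*(3/(-5))²) - 223)² = (1/(23 + 3*(3*(-⅕))²) - 223)² = (1/(23 + 3*(-⅗)²) - 223)² = (1/(23 + 3*(9/25)) - 223)² = (1/(23 + 27/25) - 223)² = (1/(602/25) - 223)² = (25/602 - 223)² = (-134221/602)² = 18015276841/362404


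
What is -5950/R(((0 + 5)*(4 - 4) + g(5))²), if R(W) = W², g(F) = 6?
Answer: -2975/648 ≈ -4.5910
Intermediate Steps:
-5950/R(((0 + 5)*(4 - 4) + g(5))²) = -5950/((0 + 5)*(4 - 4) + 6)⁴ = -5950/(5*0 + 6)⁴ = -5950/(0 + 6)⁴ = -5950/((6²)²) = -5950/(36²) = -5950/1296 = -5950*1/1296 = -2975/648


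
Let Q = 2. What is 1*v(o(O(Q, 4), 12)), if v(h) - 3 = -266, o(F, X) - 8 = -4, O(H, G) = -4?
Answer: -263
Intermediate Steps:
o(F, X) = 4 (o(F, X) = 8 - 4 = 4)
v(h) = -263 (v(h) = 3 - 266 = -263)
1*v(o(O(Q, 4), 12)) = 1*(-263) = -263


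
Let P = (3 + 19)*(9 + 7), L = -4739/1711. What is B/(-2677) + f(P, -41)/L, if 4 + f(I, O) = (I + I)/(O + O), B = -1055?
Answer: 2568444497/520138423 ≈ 4.9380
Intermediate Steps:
L = -4739/1711 (L = -4739*1/1711 = -4739/1711 ≈ -2.7697)
P = 352 (P = 22*16 = 352)
f(I, O) = -4 + I/O (f(I, O) = -4 + (I + I)/(O + O) = -4 + (2*I)/((2*O)) = -4 + (2*I)*(1/(2*O)) = -4 + I/O)
B/(-2677) + f(P, -41)/L = -1055/(-2677) + (-4 + 352/(-41))/(-4739/1711) = -1055*(-1/2677) + (-4 + 352*(-1/41))*(-1711/4739) = 1055/2677 + (-4 - 352/41)*(-1711/4739) = 1055/2677 - 516/41*(-1711/4739) = 1055/2677 + 882876/194299 = 2568444497/520138423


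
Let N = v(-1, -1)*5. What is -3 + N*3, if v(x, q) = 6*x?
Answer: -93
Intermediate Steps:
N = -30 (N = (6*(-1))*5 = -6*5 = -30)
-3 + N*3 = -3 - 30*3 = -3 - 90 = -93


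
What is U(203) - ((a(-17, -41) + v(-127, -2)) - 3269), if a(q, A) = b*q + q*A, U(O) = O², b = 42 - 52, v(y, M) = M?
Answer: 43613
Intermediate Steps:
b = -10
a(q, A) = -10*q + A*q (a(q, A) = -10*q + q*A = -10*q + A*q)
U(203) - ((a(-17, -41) + v(-127, -2)) - 3269) = 203² - ((-17*(-10 - 41) - 2) - 3269) = 41209 - ((-17*(-51) - 2) - 3269) = 41209 - ((867 - 2) - 3269) = 41209 - (865 - 3269) = 41209 - 1*(-2404) = 41209 + 2404 = 43613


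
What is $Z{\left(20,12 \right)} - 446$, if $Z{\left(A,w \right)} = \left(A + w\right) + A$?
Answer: $-394$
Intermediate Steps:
$Z{\left(A,w \right)} = w + 2 A$
$Z{\left(20,12 \right)} - 446 = \left(12 + 2 \cdot 20\right) - 446 = \left(12 + 40\right) - 446 = 52 - 446 = -394$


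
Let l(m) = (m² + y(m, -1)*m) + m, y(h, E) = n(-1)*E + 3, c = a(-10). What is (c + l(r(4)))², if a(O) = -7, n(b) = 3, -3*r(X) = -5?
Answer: 529/81 ≈ 6.5309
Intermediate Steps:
r(X) = 5/3 (r(X) = -⅓*(-5) = 5/3)
c = -7
y(h, E) = 3 + 3*E (y(h, E) = 3*E + 3 = 3 + 3*E)
l(m) = m + m² (l(m) = (m² + (3 + 3*(-1))*m) + m = (m² + (3 - 3)*m) + m = (m² + 0*m) + m = (m² + 0) + m = m² + m = m + m²)
(c + l(r(4)))² = (-7 + 5*(1 + 5/3)/3)² = (-7 + (5/3)*(8/3))² = (-7 + 40/9)² = (-23/9)² = 529/81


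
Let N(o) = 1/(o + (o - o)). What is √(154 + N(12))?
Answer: 43*√3/6 ≈ 12.413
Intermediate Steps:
N(o) = 1/o (N(o) = 1/(o + 0) = 1/o)
√(154 + N(12)) = √(154 + 1/12) = √(1849/12) = 43*√3/6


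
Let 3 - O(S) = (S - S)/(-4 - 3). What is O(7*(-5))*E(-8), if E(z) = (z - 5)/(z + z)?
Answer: 39/16 ≈ 2.4375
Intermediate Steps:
E(z) = (-5 + z)/(2*z) (E(z) = (-5 + z)/((2*z)) = (-5 + z)*(1/(2*z)) = (-5 + z)/(2*z))
O(S) = 3 (O(S) = 3 - (S - S)/(-4 - 3) = 3 - 0/(-7) = 3 - 0*(-1)/7 = 3 - 1*0 = 3 + 0 = 3)
O(7*(-5))*E(-8) = 3*((½)*(-5 - 8)/(-8)) = 3*((½)*(-⅛)*(-13)) = 3*(13/16) = 39/16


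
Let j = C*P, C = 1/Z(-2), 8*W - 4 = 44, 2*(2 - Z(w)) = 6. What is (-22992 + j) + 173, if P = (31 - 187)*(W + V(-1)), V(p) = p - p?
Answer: -21883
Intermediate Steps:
V(p) = 0
Z(w) = -1 (Z(w) = 2 - 1/2*6 = 2 - 3 = -1)
W = 6 (W = 1/2 + (1/8)*44 = 1/2 + 11/2 = 6)
C = -1 (C = 1/(-1) = -1)
P = -936 (P = (31 - 187)*(6 + 0) = -156*6 = -936)
j = 936 (j = -1*(-936) = 936)
(-22992 + j) + 173 = (-22992 + 936) + 173 = -22056 + 173 = -21883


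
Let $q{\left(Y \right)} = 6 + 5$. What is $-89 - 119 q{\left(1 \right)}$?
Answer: $-1398$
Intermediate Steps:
$q{\left(Y \right)} = 11$
$-89 - 119 q{\left(1 \right)} = -89 - 1309 = -1398$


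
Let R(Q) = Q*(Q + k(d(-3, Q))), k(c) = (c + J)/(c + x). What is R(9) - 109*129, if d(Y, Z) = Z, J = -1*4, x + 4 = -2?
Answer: -13965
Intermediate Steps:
x = -6 (x = -4 - 2 = -6)
J = -4
k(c) = (-4 + c)/(-6 + c) (k(c) = (c - 4)/(c - 6) = (-4 + c)/(-6 + c))
R(Q) = Q*(Q + (-4 + Q)/(-6 + Q))
R(9) - 109*129 = 9*(-4 + 9 + 9*(-6 + 9))/(-6 + 9) - 109*129 = 9*(-4 + 9 + 9*3)/3 - 14061 = 9*(⅓)*(-4 + 9 + 27) - 14061 = 9*(⅓)*32 - 14061 = 96 - 14061 = -13965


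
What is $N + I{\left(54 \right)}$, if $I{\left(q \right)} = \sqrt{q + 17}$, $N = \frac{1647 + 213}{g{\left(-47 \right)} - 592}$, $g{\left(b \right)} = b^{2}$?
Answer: $\frac{620}{539} + \sqrt{71} \approx 9.5764$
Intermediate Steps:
$N = \frac{620}{539}$ ($N = \frac{1647 + 213}{\left(-47\right)^{2} - 592} = \frac{1860}{2209 - 592} = \frac{1860}{1617} = 1860 \cdot \frac{1}{1617} = \frac{620}{539} \approx 1.1503$)
$I{\left(q \right)} = \sqrt{17 + q}$
$N + I{\left(54 \right)} = \frac{620}{539} + \sqrt{17 + 54} = \frac{620}{539} + \sqrt{71}$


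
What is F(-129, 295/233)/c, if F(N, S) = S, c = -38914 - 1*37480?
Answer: -295/17799802 ≈ -1.6573e-5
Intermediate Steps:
c = -76394 (c = -38914 - 37480 = -76394)
F(-129, 295/233)/c = (295/233)/(-76394) = (295*(1/233))*(-1/76394) = (295/233)*(-1/76394) = -295/17799802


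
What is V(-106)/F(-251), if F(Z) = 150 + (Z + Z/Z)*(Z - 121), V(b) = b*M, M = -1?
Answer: 53/46575 ≈ 0.0011379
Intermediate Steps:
V(b) = -b (V(b) = b*(-1) = -b)
F(Z) = 150 + (1 + Z)*(-121 + Z) (F(Z) = 150 + (Z + 1)*(-121 + Z) = 150 + (1 + Z)*(-121 + Z))
V(-106)/F(-251) = (-1*(-106))/(29 + (-251)² - 120*(-251)) = 106/(29 + 63001 + 30120) = 106/93150 = 106*(1/93150) = 53/46575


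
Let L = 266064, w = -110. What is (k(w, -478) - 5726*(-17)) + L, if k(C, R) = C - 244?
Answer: 363052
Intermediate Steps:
k(C, R) = -244 + C
(k(w, -478) - 5726*(-17)) + L = ((-244 - 110) - 5726*(-17)) + 266064 = (-354 + 97342) + 266064 = 96988 + 266064 = 363052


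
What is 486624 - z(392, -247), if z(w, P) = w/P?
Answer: 120196520/247 ≈ 4.8663e+5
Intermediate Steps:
486624 - z(392, -247) = 486624 - 392/(-247) = 486624 - 392*(-1)/247 = 486624 - 1*(-392/247) = 486624 + 392/247 = 120196520/247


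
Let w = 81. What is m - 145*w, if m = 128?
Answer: -11617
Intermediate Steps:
m - 145*w = 128 - 145*81 = 128 - 11745 = -11617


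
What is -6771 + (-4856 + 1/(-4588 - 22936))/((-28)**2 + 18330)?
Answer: -187490228579/27689144 ≈ -6771.3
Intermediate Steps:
-6771 + (-4856 + 1/(-4588 - 22936))/((-28)**2 + 18330) = -6771 + (-4856 + 1/(-27524))/(784 + 18330) = -6771 + (-4856 - 1/27524)/19114 = -6771 - 133656545/27524*1/19114 = -6771 - 7034555/27689144 = -187490228579/27689144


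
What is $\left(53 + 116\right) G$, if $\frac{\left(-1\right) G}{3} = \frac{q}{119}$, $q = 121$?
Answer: $- \frac{61347}{119} \approx -515.52$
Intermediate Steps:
$G = - \frac{363}{119}$ ($G = - 3 \cdot \frac{121}{119} = - 3 \cdot 121 \cdot \frac{1}{119} = \left(-3\right) \frac{121}{119} = - \frac{363}{119} \approx -3.0504$)
$\left(53 + 116\right) G = \left(53 + 116\right) \left(- \frac{363}{119}\right) = 169 \left(- \frac{363}{119}\right) = - \frac{61347}{119}$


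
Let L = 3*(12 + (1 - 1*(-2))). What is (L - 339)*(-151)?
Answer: 44394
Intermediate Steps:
L = 45 (L = 3*(12 + (1 + 2)) = 3*(12 + 3) = 3*15 = 45)
(L - 339)*(-151) = (45 - 339)*(-151) = -294*(-151) = 44394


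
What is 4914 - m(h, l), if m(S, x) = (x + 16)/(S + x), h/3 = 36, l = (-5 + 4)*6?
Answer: 250609/51 ≈ 4913.9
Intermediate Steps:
l = -6 (l = -1*6 = -6)
h = 108 (h = 3*36 = 108)
m(S, x) = (16 + x)/(S + x)
4914 - m(h, l) = 4914 - (16 - 6)/(108 - 6) = 4914 - 10/102 = 4914 - 1*5/51 = 4914 - 5/51 = 250609/51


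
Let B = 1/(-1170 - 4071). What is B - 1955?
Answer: -10246156/5241 ≈ -1955.0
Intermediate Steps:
B = -1/5241 (B = 1/(-5241) = -1/5241 ≈ -0.00019080)
B - 1955 = -1/5241 - 1955 = -10246156/5241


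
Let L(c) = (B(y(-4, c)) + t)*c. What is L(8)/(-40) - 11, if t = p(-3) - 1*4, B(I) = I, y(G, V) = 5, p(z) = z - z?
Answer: -56/5 ≈ -11.200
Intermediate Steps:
p(z) = 0
t = -4 (t = 0 - 1*4 = 0 - 4 = -4)
L(c) = c (L(c) = (5 - 4)*c = 1*c = c)
L(8)/(-40) - 11 = 8/(-40) - 11 = 8*(-1/40) - 11 = -⅕ - 11 = -56/5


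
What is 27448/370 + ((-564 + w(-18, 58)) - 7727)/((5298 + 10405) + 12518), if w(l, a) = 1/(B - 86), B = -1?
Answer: 33562091518/454216995 ≈ 73.890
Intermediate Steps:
w(l, a) = -1/87 (w(l, a) = 1/(-1 - 86) = 1/(-87) = -1/87)
27448/370 + ((-564 + w(-18, 58)) - 7727)/((5298 + 10405) + 12518) = 27448/370 + ((-564 - 1/87) - 7727)/((5298 + 10405) + 12518) = 27448*(1/370) + (-49069/87 - 7727)/(15703 + 12518) = 13724/185 - 721318/87/28221 = 13724/185 - 721318/87*1/28221 = 13724/185 - 721318/2455227 = 33562091518/454216995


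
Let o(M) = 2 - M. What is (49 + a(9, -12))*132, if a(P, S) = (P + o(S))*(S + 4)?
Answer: -17820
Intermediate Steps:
a(P, S) = (4 + S)*(2 + P - S) (a(P, S) = (P + (2 - S))*(S + 4) = (2 + P - S)*(4 + S) = (4 + S)*(2 + P - S))
(49 + a(9, -12))*132 = (49 + (8 - 1*(-12)**2 - 2*(-12) + 4*9 + 9*(-12)))*132 = (49 + (8 - 1*144 + 24 + 36 - 108))*132 = (49 + (8 - 144 + 24 + 36 - 108))*132 = (49 - 184)*132 = -135*132 = -17820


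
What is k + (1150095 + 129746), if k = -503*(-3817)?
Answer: 3199792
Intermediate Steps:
k = 1919951
k + (1150095 + 129746) = 1919951 + (1150095 + 129746) = 1919951 + 1279841 = 3199792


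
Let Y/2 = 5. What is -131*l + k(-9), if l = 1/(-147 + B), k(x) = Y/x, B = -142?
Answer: -1711/2601 ≈ -0.65782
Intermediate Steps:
Y = 10 (Y = 2*5 = 10)
k(x) = 10/x
l = -1/289 (l = 1/(-147 - 142) = 1/(-289) = -1/289 ≈ -0.0034602)
-131*l + k(-9) = -131*(-1/289) + 10/(-9) = 131/289 + 10*(-⅑) = 131/289 - 10/9 = -1711/2601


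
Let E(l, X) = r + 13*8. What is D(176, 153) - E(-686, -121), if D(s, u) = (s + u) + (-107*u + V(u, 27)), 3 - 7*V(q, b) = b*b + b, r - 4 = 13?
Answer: -113894/7 ≈ -16271.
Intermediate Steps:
r = 17 (r = 4 + 13 = 17)
V(q, b) = 3/7 - b/7 - b**2/7 (V(q, b) = 3/7 - (b*b + b)/7 = 3/7 - (b**2 + b)/7 = 3/7 - (b + b**2)/7 = 3/7 + (-b/7 - b**2/7) = 3/7 - b/7 - b**2/7)
D(s, u) = -753/7 + s - 106*u (D(s, u) = (s + u) + (-107*u + (3/7 - 1/7*27 - 1/7*27**2)) = (s + u) + (-107*u + (3/7 - 27/7 - 1/7*729)) = (s + u) + (-107*u + (3/7 - 27/7 - 729/7)) = (s + u) + (-107*u - 753/7) = (s + u) + (-753/7 - 107*u) = -753/7 + s - 106*u)
E(l, X) = 121 (E(l, X) = 17 + 13*8 = 17 + 104 = 121)
D(176, 153) - E(-686, -121) = (-753/7 + 176 - 106*153) - 1*121 = (-753/7 + 176 - 16218) - 121 = -113047/7 - 121 = -113894/7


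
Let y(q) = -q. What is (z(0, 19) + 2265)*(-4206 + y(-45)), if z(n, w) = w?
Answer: -9503724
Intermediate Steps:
(z(0, 19) + 2265)*(-4206 + y(-45)) = (19 + 2265)*(-4206 - 1*(-45)) = 2284*(-4206 + 45) = 2284*(-4161) = -9503724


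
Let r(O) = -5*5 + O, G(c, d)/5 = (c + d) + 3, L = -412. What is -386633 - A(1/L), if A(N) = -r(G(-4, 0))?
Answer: -386663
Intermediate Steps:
G(c, d) = 15 + 5*c + 5*d (G(c, d) = 5*((c + d) + 3) = 5*(3 + c + d) = 15 + 5*c + 5*d)
r(O) = -25 + O
A(N) = 30 (A(N) = -(-25 + (15 + 5*(-4) + 5*0)) = -(-25 + (15 - 20 + 0)) = -(-25 - 5) = -1*(-30) = 30)
-386633 - A(1/L) = -386633 - 1*30 = -386633 - 30 = -386663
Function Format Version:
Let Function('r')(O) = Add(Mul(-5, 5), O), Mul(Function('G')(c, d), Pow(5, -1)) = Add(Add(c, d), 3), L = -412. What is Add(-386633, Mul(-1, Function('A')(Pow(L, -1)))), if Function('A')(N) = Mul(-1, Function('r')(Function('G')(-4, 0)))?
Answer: -386663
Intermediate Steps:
Function('G')(c, d) = Add(15, Mul(5, c), Mul(5, d)) (Function('G')(c, d) = Mul(5, Add(Add(c, d), 3)) = Mul(5, Add(3, c, d)) = Add(15, Mul(5, c), Mul(5, d)))
Function('r')(O) = Add(-25, O)
Function('A')(N) = 30 (Function('A')(N) = Mul(-1, Add(-25, Add(15, Mul(5, -4), Mul(5, 0)))) = Mul(-1, Add(-25, Add(15, -20, 0))) = Mul(-1, Add(-25, -5)) = Mul(-1, -30) = 30)
Add(-386633, Mul(-1, Function('A')(Pow(L, -1)))) = Add(-386633, Mul(-1, 30)) = Add(-386633, -30) = -386663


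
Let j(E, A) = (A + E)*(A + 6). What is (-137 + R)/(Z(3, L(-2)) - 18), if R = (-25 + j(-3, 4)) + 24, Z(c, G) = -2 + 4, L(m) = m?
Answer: 8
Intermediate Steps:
Z(c, G) = 2
j(E, A) = (6 + A)*(A + E) (j(E, A) = (A + E)*(6 + A) = (6 + A)*(A + E))
R = 9 (R = (-25 + (4² + 6*4 + 6*(-3) + 4*(-3))) + 24 = (-25 + (16 + 24 - 18 - 12)) + 24 = (-25 + 10) + 24 = -15 + 24 = 9)
(-137 + R)/(Z(3, L(-2)) - 18) = (-137 + 9)/(2 - 18) = -128/(-16) = -128*(-1/16) = 8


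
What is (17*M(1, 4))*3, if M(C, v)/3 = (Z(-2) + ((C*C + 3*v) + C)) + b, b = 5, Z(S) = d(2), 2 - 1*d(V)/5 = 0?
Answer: 4437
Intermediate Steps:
d(V) = 10 (d(V) = 10 - 5*0 = 10 + 0 = 10)
Z(S) = 10
M(C, v) = 45 + 3*C + 3*C² + 9*v (M(C, v) = 3*((10 + ((C*C + 3*v) + C)) + 5) = 3*((10 + ((C² + 3*v) + C)) + 5) = 3*((10 + (C + C² + 3*v)) + 5) = 3*((10 + C + C² + 3*v) + 5) = 3*(15 + C + C² + 3*v) = 45 + 3*C + 3*C² + 9*v)
(17*M(1, 4))*3 = (17*(45 + 3*1 + 3*1² + 9*4))*3 = (17*(45 + 3 + 3*1 + 36))*3 = (17*(45 + 3 + 3 + 36))*3 = (17*87)*3 = 1479*3 = 4437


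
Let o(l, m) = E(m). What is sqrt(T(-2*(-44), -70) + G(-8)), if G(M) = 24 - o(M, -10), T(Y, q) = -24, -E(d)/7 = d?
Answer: I*sqrt(70) ≈ 8.3666*I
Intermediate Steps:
E(d) = -7*d
o(l, m) = -7*m
G(M) = -46 (G(M) = 24 - (-7)*(-10) = 24 - 1*70 = 24 - 70 = -46)
sqrt(T(-2*(-44), -70) + G(-8)) = sqrt(-24 - 46) = sqrt(-70) = I*sqrt(70)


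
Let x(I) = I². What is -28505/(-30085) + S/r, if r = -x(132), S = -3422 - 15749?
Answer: 19516921/9530928 ≈ 2.0477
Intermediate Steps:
S = -19171
r = -17424 (r = -1*132² = -1*17424 = -17424)
-28505/(-30085) + S/r = -28505/(-30085) - 19171/(-17424) = -28505*(-1/30085) - 19171*(-1/17424) = 5701/6017 + 19171/17424 = 19516921/9530928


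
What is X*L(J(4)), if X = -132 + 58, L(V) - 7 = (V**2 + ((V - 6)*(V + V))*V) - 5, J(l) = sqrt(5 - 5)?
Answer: -148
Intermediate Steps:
J(l) = 0 (J(l) = sqrt(0) = 0)
L(V) = 2 + V**2 + 2*V**2*(-6 + V) (L(V) = 7 + ((V**2 + ((V - 6)*(V + V))*V) - 5) = 7 + ((V**2 + ((-6 + V)*(2*V))*V) - 5) = 7 + ((V**2 + (2*V*(-6 + V))*V) - 5) = 7 + ((V**2 + 2*V**2*(-6 + V)) - 5) = 7 + (-5 + V**2 + 2*V**2*(-6 + V)) = 2 + V**2 + 2*V**2*(-6 + V))
X = -74
X*L(J(4)) = -74*(2 - 11*0**2 + 2*0**3) = -74*(2 - 11*0 + 2*0) = -74*(2 + 0 + 0) = -74*2 = -148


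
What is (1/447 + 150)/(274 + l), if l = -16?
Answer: 67051/115326 ≈ 0.58140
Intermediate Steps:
(1/447 + 150)/(274 + l) = (1/447 + 150)/(274 - 16) = (1/447 + 150)/258 = (67051/447)*(1/258) = 67051/115326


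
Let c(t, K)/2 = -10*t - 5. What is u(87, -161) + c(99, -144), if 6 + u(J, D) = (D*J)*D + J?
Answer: 2253218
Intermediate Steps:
u(J, D) = -6 + J + J*D² (u(J, D) = -6 + ((D*J)*D + J) = -6 + (J*D² + J) = -6 + (J + J*D²) = -6 + J + J*D²)
c(t, K) = -10 - 20*t (c(t, K) = 2*(-10*t - 5) = 2*(-5 - 10*t) = -10 - 20*t)
u(87, -161) + c(99, -144) = (-6 + 87 + 87*(-161)²) + (-10 - 20*99) = (-6 + 87 + 87*25921) + (-10 - 1980) = (-6 + 87 + 2255127) - 1990 = 2255208 - 1990 = 2253218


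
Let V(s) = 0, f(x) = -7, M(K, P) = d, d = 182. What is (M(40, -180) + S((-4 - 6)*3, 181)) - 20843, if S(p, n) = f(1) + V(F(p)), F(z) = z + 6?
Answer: -20668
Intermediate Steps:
F(z) = 6 + z
M(K, P) = 182
S(p, n) = -7 (S(p, n) = -7 + 0 = -7)
(M(40, -180) + S((-4 - 6)*3, 181)) - 20843 = (182 - 7) - 20843 = 175 - 20843 = -20668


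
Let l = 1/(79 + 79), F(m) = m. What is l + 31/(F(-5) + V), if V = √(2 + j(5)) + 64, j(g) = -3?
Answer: 73116/137539 - 31*I/3482 ≈ 0.5316 - 0.0089029*I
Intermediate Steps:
l = 1/158 ≈ 0.0063291
V = 64 + I (V = √(2 - 3) + 64 = √(-1) + 64 = I + 64 = 64 + I ≈ 64.0 + 1.0*I)
l + 31/(F(-5) + V) = 1/158 + 31/(-5 + (64 + I)) = 1/158 + 31/(59 + I) = 1/158 + 31*((59 - I)/3482) = 1/158 + 31*(59 - I)/3482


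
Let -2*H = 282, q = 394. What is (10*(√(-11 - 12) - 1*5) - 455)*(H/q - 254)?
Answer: 50609585/394 - 501085*I*√23/197 ≈ 1.2845e+5 - 12199.0*I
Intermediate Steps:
H = -141 (H = -½*282 = -141)
(10*(√(-11 - 12) - 1*5) - 455)*(H/q - 254) = (10*(√(-11 - 12) - 1*5) - 455)*(-141/394 - 254) = (10*(√(-23) - 5) - 455)*(-141*1/394 - 254) = (10*(I*√23 - 5) - 455)*(-141/394 - 254) = (10*(-5 + I*√23) - 455)*(-100217/394) = ((-50 + 10*I*√23) - 455)*(-100217/394) = (-505 + 10*I*√23)*(-100217/394) = 50609585/394 - 501085*I*√23/197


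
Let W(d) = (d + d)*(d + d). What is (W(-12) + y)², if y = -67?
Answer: 259081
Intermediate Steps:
W(d) = 4*d² (W(d) = (2*d)*(2*d) = 4*d²)
(W(-12) + y)² = (4*(-12)² - 67)² = (4*144 - 67)² = (576 - 67)² = 509² = 259081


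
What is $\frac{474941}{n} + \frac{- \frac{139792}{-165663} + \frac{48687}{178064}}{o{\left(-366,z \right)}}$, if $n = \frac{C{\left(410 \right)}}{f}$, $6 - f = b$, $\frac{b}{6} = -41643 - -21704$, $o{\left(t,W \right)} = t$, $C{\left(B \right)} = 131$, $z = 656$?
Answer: $\frac{613477725734789858789741}{1414340663448672} \approx 4.3376 \cdot 10^{8}$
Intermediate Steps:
$b = -119634$ ($b = 6 \left(-41643 - -21704\right) = 6 \left(-41643 + 21704\right) = 6 \left(-19939\right) = -119634$)
$f = 119640$ ($f = 6 - -119634 = 6 + 119634 = 119640$)
$n = \frac{131}{119640} \approx 0.001095$
$\frac{474941}{n} + \frac{- \frac{139792}{-165663} + \frac{48687}{178064}}{o{\left(-366,z \right)}} = \frac{474941}{\frac{131}{119640}} + \frac{- \frac{139792}{-165663} + \frac{48687}{178064}}{-366} = 474941 \cdot \frac{119640}{131} + \left(\left(-139792\right) \left(- \frac{1}{165663}\right) + 48687 \cdot \frac{1}{178064}\right) \left(- \frac{1}{366}\right) = \frac{56821941240}{131} + \left(\frac{139792}{165663} + \frac{48687}{178064}\right) \left(- \frac{1}{366}\right) = \frac{56821941240}{131} + \frac{32957557169}{29498616432} \left(- \frac{1}{366}\right) = \frac{56821941240}{131} - \frac{32957557169}{10796493614112} = \frac{613477725734789858789741}{1414340663448672}$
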